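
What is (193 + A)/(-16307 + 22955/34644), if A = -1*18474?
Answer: 633326964/564916753 ≈ 1.1211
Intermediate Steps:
A = -18474
(193 + A)/(-16307 + 22955/34644) = (193 - 18474)/(-16307 + 22955/34644) = -18281/(-16307 + 22955*(1/34644)) = -18281/(-16307 + 22955/34644) = -18281/(-564916753/34644) = -18281*(-34644/564916753) = 633326964/564916753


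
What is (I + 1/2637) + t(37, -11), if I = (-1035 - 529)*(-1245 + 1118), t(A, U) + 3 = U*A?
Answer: 522700867/2637 ≈ 1.9822e+5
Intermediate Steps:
t(A, U) = -3 + A*U (t(A, U) = -3 + U*A = -3 + A*U)
I = 198628 (I = -1564*(-127) = 198628)
(I + 1/2637) + t(37, -11) = (198628 + 1/2637) + (-3 + 37*(-11)) = (198628 + 1/2637) + (-3 - 407) = 523782037/2637 - 410 = 522700867/2637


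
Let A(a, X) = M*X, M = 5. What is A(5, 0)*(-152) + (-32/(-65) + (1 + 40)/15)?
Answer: 629/195 ≈ 3.2256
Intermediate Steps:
A(a, X) = 5*X
A(5, 0)*(-152) + (-32/(-65) + (1 + 40)/15) = (5*0)*(-152) + (-32/(-65) + (1 + 40)/15) = 0*(-152) + (-32*(-1/65) + 41*(1/15)) = 0 + (32/65 + 41/15) = 0 + 629/195 = 629/195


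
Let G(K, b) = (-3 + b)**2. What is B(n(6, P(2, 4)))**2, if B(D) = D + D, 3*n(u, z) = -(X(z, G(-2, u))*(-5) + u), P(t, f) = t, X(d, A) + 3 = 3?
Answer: 16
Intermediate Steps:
X(d, A) = 0 (X(d, A) = -3 + 3 = 0)
n(u, z) = -u/3 (n(u, z) = (-(0*(-5) + u))/3 = (-(0 + u))/3 = (-u)/3 = -u/3)
B(D) = 2*D
B(n(6, P(2, 4)))**2 = (2*(-1/3*6))**2 = (2*(-2))**2 = (-4)**2 = 16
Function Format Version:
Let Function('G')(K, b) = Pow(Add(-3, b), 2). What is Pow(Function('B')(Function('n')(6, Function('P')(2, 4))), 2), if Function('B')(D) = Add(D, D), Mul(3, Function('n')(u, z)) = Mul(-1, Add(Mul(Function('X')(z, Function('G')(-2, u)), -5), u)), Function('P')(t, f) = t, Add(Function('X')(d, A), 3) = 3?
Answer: 16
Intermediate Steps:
Function('X')(d, A) = 0 (Function('X')(d, A) = Add(-3, 3) = 0)
Function('n')(u, z) = Mul(Rational(-1, 3), u) (Function('n')(u, z) = Mul(Rational(1, 3), Mul(-1, Add(Mul(0, -5), u))) = Mul(Rational(1, 3), Mul(-1, Add(0, u))) = Mul(Rational(1, 3), Mul(-1, u)) = Mul(Rational(-1, 3), u))
Function('B')(D) = Mul(2, D)
Pow(Function('B')(Function('n')(6, Function('P')(2, 4))), 2) = Pow(Mul(2, Mul(Rational(-1, 3), 6)), 2) = Pow(Mul(2, -2), 2) = Pow(-4, 2) = 16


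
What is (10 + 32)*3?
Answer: 126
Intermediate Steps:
(10 + 32)*3 = 42*3 = 126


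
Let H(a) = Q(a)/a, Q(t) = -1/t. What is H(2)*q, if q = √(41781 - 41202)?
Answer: -√579/4 ≈ -6.0156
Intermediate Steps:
H(a) = -1/a² (H(a) = (-1/a)/a = -1/a²)
q = √579 ≈ 24.062
H(2)*q = (-1/2²)*√579 = (-1*¼)*√579 = -√579/4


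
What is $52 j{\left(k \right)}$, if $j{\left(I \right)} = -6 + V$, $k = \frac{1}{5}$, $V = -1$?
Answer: $-364$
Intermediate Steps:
$k = \frac{1}{5} \approx 0.2$
$j{\left(I \right)} = -7$ ($j{\left(I \right)} = -6 - 1 = -7$)
$52 j{\left(k \right)} = 52 \left(-7\right) = -364$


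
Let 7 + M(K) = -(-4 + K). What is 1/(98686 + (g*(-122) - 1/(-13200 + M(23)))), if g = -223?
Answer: 13226/1665047593 ≈ 7.9433e-6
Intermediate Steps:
M(K) = -3 - K (M(K) = -7 - (-4 + K) = -7 + (4 - K) = -3 - K)
1/(98686 + (g*(-122) - 1/(-13200 + M(23)))) = 1/(98686 + (-223*(-122) - 1/(-13200 + (-3 - 1*23)))) = 1/(98686 + (27206 - 1/(-13200 + (-3 - 23)))) = 1/(98686 + (27206 - 1/(-13200 - 26))) = 1/(98686 + (27206 - 1/(-13226))) = 1/(98686 + (27206 - 1*(-1/13226))) = 1/(98686 + (27206 + 1/13226)) = 1/(98686 + 359826557/13226) = 1/(1665047593/13226) = 13226/1665047593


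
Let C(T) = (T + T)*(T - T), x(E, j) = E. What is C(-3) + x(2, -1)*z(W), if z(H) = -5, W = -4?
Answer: -10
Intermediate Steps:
C(T) = 0 (C(T) = (2*T)*0 = 0)
C(-3) + x(2, -1)*z(W) = 0 + 2*(-5) = 0 - 10 = -10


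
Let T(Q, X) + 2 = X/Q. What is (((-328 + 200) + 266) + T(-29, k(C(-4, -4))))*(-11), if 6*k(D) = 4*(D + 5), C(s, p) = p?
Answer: -130130/87 ≈ -1495.7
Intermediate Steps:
k(D) = 10/3 + 2*D/3 (k(D) = (4*(D + 5))/6 = (4*(5 + D))/6 = (20 + 4*D)/6 = 10/3 + 2*D/3)
T(Q, X) = -2 + X/Q
(((-328 + 200) + 266) + T(-29, k(C(-4, -4))))*(-11) = (((-328 + 200) + 266) + (-2 + (10/3 + (2/3)*(-4))/(-29)))*(-11) = ((-128 + 266) + (-2 + (10/3 - 8/3)*(-1/29)))*(-11) = (138 + (-2 + (2/3)*(-1/29)))*(-11) = (138 + (-2 - 2/87))*(-11) = (138 - 176/87)*(-11) = (11830/87)*(-11) = -130130/87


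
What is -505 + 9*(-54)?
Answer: -991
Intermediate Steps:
-505 + 9*(-54) = -505 - 486 = -991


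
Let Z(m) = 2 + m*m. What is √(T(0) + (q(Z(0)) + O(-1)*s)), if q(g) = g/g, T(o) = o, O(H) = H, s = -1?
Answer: √2 ≈ 1.4142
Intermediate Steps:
Z(m) = 2 + m²
q(g) = 1
√(T(0) + (q(Z(0)) + O(-1)*s)) = √(0 + (1 - 1*(-1))) = √(0 + (1 + 1)) = √(0 + 2) = √2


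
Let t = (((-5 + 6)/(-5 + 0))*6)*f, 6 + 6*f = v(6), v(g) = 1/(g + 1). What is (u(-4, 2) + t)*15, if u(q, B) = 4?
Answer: 543/7 ≈ 77.571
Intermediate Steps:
v(g) = 1/(1 + g)
f = -41/42 (f = -1 + 1/(6*(1 + 6)) = -1 + (1/6)/7 = -1 + (1/6)*(1/7) = -1 + 1/42 = -41/42 ≈ -0.97619)
t = 41/35 (t = (((-5 + 6)/(-5 + 0))*6)*(-41/42) = ((1/(-5))*6)*(-41/42) = ((1*(-1/5))*6)*(-41/42) = -1/5*6*(-41/42) = -6/5*(-41/42) = 41/35 ≈ 1.1714)
(u(-4, 2) + t)*15 = (4 + 41/35)*15 = (181/35)*15 = 543/7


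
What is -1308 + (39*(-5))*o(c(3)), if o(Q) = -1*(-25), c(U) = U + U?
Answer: -6183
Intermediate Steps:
c(U) = 2*U
o(Q) = 25
-1308 + (39*(-5))*o(c(3)) = -1308 + (39*(-5))*25 = -1308 - 195*25 = -1308 - 4875 = -6183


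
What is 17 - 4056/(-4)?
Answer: 1031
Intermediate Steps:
17 - 4056/(-4) = 17 - 4056*(-1)/4 = 17 - 156*(-13/2) = 17 + 1014 = 1031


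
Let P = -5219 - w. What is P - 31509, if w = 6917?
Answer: -43645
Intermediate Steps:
P = -12136 (P = -5219 - 1*6917 = -5219 - 6917 = -12136)
P - 31509 = -12136 - 31509 = -43645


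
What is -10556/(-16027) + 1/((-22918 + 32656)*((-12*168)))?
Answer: 207233349221/314638986816 ≈ 0.65864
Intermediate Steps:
-10556/(-16027) + 1/((-22918 + 32656)*((-12*168))) = -10556*(-1/16027) + 1/(9738*(-2016)) = 10556/16027 + (1/9738)*(-1/2016) = 10556/16027 - 1/19631808 = 207233349221/314638986816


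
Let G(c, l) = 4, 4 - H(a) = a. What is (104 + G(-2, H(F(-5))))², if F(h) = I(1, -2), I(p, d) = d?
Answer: 11664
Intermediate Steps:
F(h) = -2
H(a) = 4 - a
(104 + G(-2, H(F(-5))))² = (104 + 4)² = 108² = 11664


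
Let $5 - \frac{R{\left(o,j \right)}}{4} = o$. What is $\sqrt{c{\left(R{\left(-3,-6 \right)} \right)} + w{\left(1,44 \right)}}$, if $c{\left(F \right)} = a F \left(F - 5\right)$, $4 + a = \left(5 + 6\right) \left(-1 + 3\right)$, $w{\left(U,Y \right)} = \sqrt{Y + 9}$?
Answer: $\sqrt{15552 + \sqrt{53}} \approx 124.74$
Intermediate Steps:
$w{\left(U,Y \right)} = \sqrt{9 + Y}$
$R{\left(o,j \right)} = 20 - 4 o$
$a = 18$ ($a = -4 + \left(5 + 6\right) \left(-1 + 3\right) = -4 + 11 \cdot 2 = -4 + 22 = 18$)
$c{\left(F \right)} = 18 F \left(-5 + F\right)$ ($c{\left(F \right)} = 18 F \left(F - 5\right) = 18 F \left(-5 + F\right)$)
$\sqrt{c{\left(R{\left(-3,-6 \right)} \right)} + w{\left(1,44 \right)}} = \sqrt{18 \left(20 - -12\right) \left(-5 + \left(20 - -12\right)\right) + \sqrt{9 + 44}} = \sqrt{18 \left(20 + 12\right) \left(-5 + \left(20 + 12\right)\right) + \sqrt{53}} = \sqrt{18 \cdot 32 \left(-5 + 32\right) + \sqrt{53}} = \sqrt{18 \cdot 32 \cdot 27 + \sqrt{53}} = \sqrt{15552 + \sqrt{53}}$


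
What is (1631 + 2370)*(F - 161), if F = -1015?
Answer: -4705176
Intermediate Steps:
(1631 + 2370)*(F - 161) = (1631 + 2370)*(-1015 - 161) = 4001*(-1176) = -4705176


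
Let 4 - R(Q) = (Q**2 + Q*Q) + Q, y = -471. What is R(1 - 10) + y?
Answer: -620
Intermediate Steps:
R(Q) = 4 - Q - 2*Q**2 (R(Q) = 4 - ((Q**2 + Q*Q) + Q) = 4 - ((Q**2 + Q**2) + Q) = 4 - (2*Q**2 + Q) = 4 - (Q + 2*Q**2) = 4 + (-Q - 2*Q**2) = 4 - Q - 2*Q**2)
R(1 - 10) + y = (4 - (1 - 10) - 2*(1 - 10)**2) - 471 = (4 - 1*(-9) - 2*(-9)**2) - 471 = (4 + 9 - 2*81) - 471 = (4 + 9 - 162) - 471 = -149 - 471 = -620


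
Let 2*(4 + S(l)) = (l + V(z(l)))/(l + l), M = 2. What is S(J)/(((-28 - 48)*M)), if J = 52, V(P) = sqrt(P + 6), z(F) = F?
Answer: 15/608 - sqrt(58)/31616 ≈ 0.024430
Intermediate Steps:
V(P) = sqrt(6 + P)
S(l) = -4 + (l + sqrt(6 + l))/(4*l) (S(l) = -4 + ((l + sqrt(6 + l))/(l + l))/2 = -4 + ((l + sqrt(6 + l))/((2*l)))/2 = -4 + ((l + sqrt(6 + l))*(1/(2*l)))/2 = -4 + ((l + sqrt(6 + l))/(2*l))/2 = -4 + (l + sqrt(6 + l))/(4*l))
S(J)/(((-28 - 48)*M)) = ((1/4)*(sqrt(6 + 52) - 15*52)/52)/(((-28 - 48)*2)) = ((1/4)*(1/52)*(sqrt(58) - 780))/((-76*2)) = ((1/4)*(1/52)*(-780 + sqrt(58)))/(-152) = (-15/4 + sqrt(58)/208)*(-1/152) = 15/608 - sqrt(58)/31616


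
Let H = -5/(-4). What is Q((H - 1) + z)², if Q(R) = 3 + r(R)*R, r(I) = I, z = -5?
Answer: 167281/256 ≈ 653.44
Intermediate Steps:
H = 5/4 (H = -5*(-¼) = 5/4 ≈ 1.2500)
Q(R) = 3 + R² (Q(R) = 3 + R*R = 3 + R²)
Q((H - 1) + z)² = (3 + ((5/4 - 1) - 5)²)² = (3 + (¼ - 5)²)² = (3 + (-19/4)²)² = (3 + 361/16)² = (409/16)² = 167281/256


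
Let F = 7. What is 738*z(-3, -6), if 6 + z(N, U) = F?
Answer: 738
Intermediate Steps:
z(N, U) = 1 (z(N, U) = -6 + 7 = 1)
738*z(-3, -6) = 738*1 = 738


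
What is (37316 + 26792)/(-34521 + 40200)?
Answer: 64108/5679 ≈ 11.289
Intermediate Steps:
(37316 + 26792)/(-34521 + 40200) = 64108/5679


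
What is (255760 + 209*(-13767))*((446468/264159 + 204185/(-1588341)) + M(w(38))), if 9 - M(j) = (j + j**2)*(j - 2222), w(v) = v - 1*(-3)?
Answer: -1377003116948862776694862/139858190073 ≈ -9.8457e+12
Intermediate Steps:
w(v) = 3 + v (w(v) = v + 3 = 3 + v)
M(j) = 9 - (-2222 + j)*(j + j**2) (M(j) = 9 - (j + j**2)*(j - 2222) = 9 - (j + j**2)*(-2222 + j) = 9 - (-2222 + j)*(j + j**2))
(255760 + 209*(-13767))*((446468/264159 + 204185/(-1588341)) + M(w(38))) = (255760 + 209*(-13767))*((446468/264159 + 204185/(-1588341)) + (9 - (3 + 38)**3 + 2221*(3 + 38)**2 + 2222*(3 + 38))) = (255760 - 2877303)*((446468*(1/264159) + 204185*(-1/1588341)) + (9 - 1*41**3 + 2221*41**2 + 2222*41)) = -2621543*((446468/264159 - 204185/1588341) + (9 - 1*68921 + 2221*1681 + 91102)) = -2621543*(218402041391/139858190073 + (9 - 68921 + 3733501 + 91102)) = -2621543*(218402041391/139858190073 + 3755691) = -2621543*525264364135496834/139858190073 = -1377003116948862776694862/139858190073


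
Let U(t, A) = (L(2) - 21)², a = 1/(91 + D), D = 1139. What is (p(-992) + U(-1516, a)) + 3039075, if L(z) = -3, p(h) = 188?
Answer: 3039839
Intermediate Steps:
a = 1/1230 (a = 1/(91 + 1139) = 1/1230 ≈ 0.00081301)
U(t, A) = 576 (U(t, A) = (-3 - 21)² = (-24)² = 576)
(p(-992) + U(-1516, a)) + 3039075 = (188 + 576) + 3039075 = 764 + 3039075 = 3039839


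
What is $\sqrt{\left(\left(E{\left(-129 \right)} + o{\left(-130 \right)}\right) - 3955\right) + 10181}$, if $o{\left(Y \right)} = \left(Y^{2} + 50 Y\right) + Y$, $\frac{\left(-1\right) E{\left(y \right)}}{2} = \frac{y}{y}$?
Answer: $\sqrt{16494} \approx 128.43$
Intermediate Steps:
$E{\left(y \right)} = -2$ ($E{\left(y \right)} = - 2 \frac{y}{y} = \left(-2\right) 1 = -2$)
$o{\left(Y \right)} = Y^{2} + 51 Y$
$\sqrt{\left(\left(E{\left(-129 \right)} + o{\left(-130 \right)}\right) - 3955\right) + 10181} = \sqrt{\left(\left(-2 - 130 \left(51 - 130\right)\right) - 3955\right) + 10181} = \sqrt{\left(\left(-2 - -10270\right) - 3955\right) + 10181} = \sqrt{\left(\left(-2 + 10270\right) - 3955\right) + 10181} = \sqrt{\left(10268 - 3955\right) + 10181} = \sqrt{6313 + 10181} = \sqrt{16494}$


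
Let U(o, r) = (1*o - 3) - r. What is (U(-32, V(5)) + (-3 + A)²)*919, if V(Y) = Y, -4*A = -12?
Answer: -36760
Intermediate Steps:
A = 3 (A = -¼*(-12) = 3)
U(o, r) = -3 + o - r (U(o, r) = (o - 3) - r = (-3 + o) - r = -3 + o - r)
(U(-32, V(5)) + (-3 + A)²)*919 = ((-3 - 32 - 1*5) + (-3 + 3)²)*919 = ((-3 - 32 - 5) + 0²)*919 = (-40 + 0)*919 = -40*919 = -36760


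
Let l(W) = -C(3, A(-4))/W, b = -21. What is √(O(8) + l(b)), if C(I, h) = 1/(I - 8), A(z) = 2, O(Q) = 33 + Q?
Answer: 4*√28245/105 ≈ 6.4024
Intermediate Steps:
C(I, h) = 1/(-8 + I)
l(W) = 1/(5*W) (l(W) = -1/((-8 + 3)*W) = -1/((-5)*W) = -(-1)/(5*W) = 1/(5*W))
√(O(8) + l(b)) = √((33 + 8) + (⅕)/(-21)) = √(41 + (⅕)*(-1/21)) = √(41 - 1/105) = √(4304/105) = 4*√28245/105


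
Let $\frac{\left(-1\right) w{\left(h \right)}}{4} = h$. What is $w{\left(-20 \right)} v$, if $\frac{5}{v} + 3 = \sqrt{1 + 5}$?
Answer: $-400 - \frac{400 \sqrt{6}}{3} \approx -726.6$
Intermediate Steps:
$w{\left(h \right)} = - 4 h$
$v = \frac{5}{-3 + \sqrt{6}}$ ($v = \frac{5}{-3 + \sqrt{1 + 5}} = \frac{5}{-3 + \sqrt{6}} \approx -9.0825$)
$w{\left(-20 \right)} v = \left(-4\right) \left(-20\right) \left(-5 - \frac{5 \sqrt{6}}{3}\right) = 80 \left(-5 - \frac{5 \sqrt{6}}{3}\right) = -400 - \frac{400 \sqrt{6}}{3}$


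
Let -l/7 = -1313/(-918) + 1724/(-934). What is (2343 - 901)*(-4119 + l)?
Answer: -1272271552279/214353 ≈ -5.9354e+6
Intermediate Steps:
l = 1247015/428706 (l = -7*(-1313/(-918) + 1724/(-934)) = -7*(-1313*(-1/918) + 1724*(-1/934)) = -7*(1313/918 - 862/467) = -7*(-178145/428706) = 1247015/428706 ≈ 2.9088)
(2343 - 901)*(-4119 + l) = (2343 - 901)*(-4119 + 1247015/428706) = 1442*(-1764592999/428706) = -1272271552279/214353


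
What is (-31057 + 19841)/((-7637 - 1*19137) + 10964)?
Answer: 5608/7905 ≈ 0.70942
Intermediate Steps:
(-31057 + 19841)/((-7637 - 1*19137) + 10964) = -11216/((-7637 - 19137) + 10964) = -11216/(-26774 + 10964) = -11216/(-15810) = -11216*(-1/15810) = 5608/7905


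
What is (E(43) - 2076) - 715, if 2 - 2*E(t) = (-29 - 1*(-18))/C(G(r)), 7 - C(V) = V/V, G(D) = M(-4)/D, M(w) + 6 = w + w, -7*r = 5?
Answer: -33469/12 ≈ -2789.1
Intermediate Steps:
r = -5/7 (r = -⅐*5 = -5/7 ≈ -0.71429)
M(w) = -6 + 2*w (M(w) = -6 + (w + w) = -6 + 2*w)
G(D) = -14/D (G(D) = (-6 + 2*(-4))/D = (-6 - 8)/D = -14/D)
C(V) = 6 (C(V) = 7 - V/V = 7 - 1*1 = 7 - 1 = 6)
E(t) = 23/12 (E(t) = 1 - (-29 - 1*(-18))/(2*6) = 1 - (-29 + 18)/(2*6) = 1 - (-11)/(2*6) = 1 - ½*(-11/6) = 1 + 11/12 = 23/12)
(E(43) - 2076) - 715 = (23/12 - 2076) - 715 = -24889/12 - 715 = -33469/12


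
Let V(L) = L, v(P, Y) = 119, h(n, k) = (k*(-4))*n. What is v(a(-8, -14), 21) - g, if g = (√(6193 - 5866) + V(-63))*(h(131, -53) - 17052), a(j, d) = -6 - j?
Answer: 675479 - 10720*√327 ≈ 4.8163e+5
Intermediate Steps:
h(n, k) = -4*k*n (h(n, k) = (-4*k)*n = -4*k*n)
g = -675360 + 10720*√327 (g = (√(6193 - 5866) - 63)*(-4*(-53)*131 - 17052) = (√327 - 63)*(27772 - 17052) = (-63 + √327)*10720 = -675360 + 10720*√327 ≈ -4.8151e+5)
v(a(-8, -14), 21) - g = 119 - (-675360 + 10720*√327) = 119 + (675360 - 10720*√327) = 675479 - 10720*√327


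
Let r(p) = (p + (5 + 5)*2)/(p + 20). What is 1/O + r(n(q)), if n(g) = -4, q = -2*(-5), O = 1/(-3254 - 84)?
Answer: -3337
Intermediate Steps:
O = -1/3338 (O = 1/(-3338) = -1/3338 ≈ -0.00029958)
q = 10
r(p) = 1 (r(p) = (p + 10*2)/(20 + p) = (p + 20)/(20 + p) = (20 + p)/(20 + p) = 1)
1/O + r(n(q)) = 1/(-1/3338) + 1 = -3338 + 1 = -3337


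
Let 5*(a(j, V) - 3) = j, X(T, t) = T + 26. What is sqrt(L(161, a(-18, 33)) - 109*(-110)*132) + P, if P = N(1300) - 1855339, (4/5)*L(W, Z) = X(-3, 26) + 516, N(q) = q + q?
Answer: -1852739 + sqrt(6333415)/2 ≈ -1.8515e+6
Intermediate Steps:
X(T, t) = 26 + T
N(q) = 2*q
a(j, V) = 3 + j/5
L(W, Z) = 2695/4 (L(W, Z) = 5*((26 - 3) + 516)/4 = 5*(23 + 516)/4 = (5/4)*539 = 2695/4)
P = -1852739 (P = 2*1300 - 1855339 = 2600 - 1855339 = -1852739)
sqrt(L(161, a(-18, 33)) - 109*(-110)*132) + P = sqrt(2695/4 - 109*(-110)*132) - 1852739 = sqrt(2695/4 + 11990*132) - 1852739 = sqrt(2695/4 + 1582680) - 1852739 = sqrt(6333415/4) - 1852739 = sqrt(6333415)/2 - 1852739 = -1852739 + sqrt(6333415)/2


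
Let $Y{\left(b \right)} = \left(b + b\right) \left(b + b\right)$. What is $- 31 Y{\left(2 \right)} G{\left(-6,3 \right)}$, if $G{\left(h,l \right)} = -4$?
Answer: $1984$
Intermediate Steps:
$Y{\left(b \right)} = 4 b^{2}$ ($Y{\left(b \right)} = 2 b 2 b = 4 b^{2}$)
$- 31 Y{\left(2 \right)} G{\left(-6,3 \right)} = - 31 \cdot 4 \cdot 2^{2} \left(-4\right) = - 31 \cdot 4 \cdot 4 \left(-4\right) = \left(-31\right) 16 \left(-4\right) = \left(-496\right) \left(-4\right) = 1984$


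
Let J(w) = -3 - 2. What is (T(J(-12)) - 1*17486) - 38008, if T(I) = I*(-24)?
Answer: -55374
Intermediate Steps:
J(w) = -5
T(I) = -24*I
(T(J(-12)) - 1*17486) - 38008 = (-24*(-5) - 1*17486) - 38008 = (120 - 17486) - 38008 = -17366 - 38008 = -55374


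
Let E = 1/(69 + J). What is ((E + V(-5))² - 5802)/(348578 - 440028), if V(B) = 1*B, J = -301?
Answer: 310938927/4922204800 ≈ 0.063171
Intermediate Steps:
E = -1/232 (E = 1/(69 - 301) = 1/(-232) = -1/232 ≈ -0.0043103)
V(B) = B
((E + V(-5))² - 5802)/(348578 - 440028) = ((-1/232 - 5)² - 5802)/(348578 - 440028) = ((-1161/232)² - 5802)/(-91450) = (1347921/53824 - 5802)*(-1/91450) = -310938927/53824*(-1/91450) = 310938927/4922204800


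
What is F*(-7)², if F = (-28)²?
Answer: 38416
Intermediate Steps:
F = 784
F*(-7)² = 784*(-7)² = 784*49 = 38416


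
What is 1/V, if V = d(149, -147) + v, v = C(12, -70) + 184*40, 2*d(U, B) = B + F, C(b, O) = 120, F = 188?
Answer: 2/15001 ≈ 0.00013332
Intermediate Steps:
d(U, B) = 94 + B/2 (d(U, B) = (B + 188)/2 = (188 + B)/2 = 94 + B/2)
v = 7480 (v = 120 + 184*40 = 120 + 7360 = 7480)
V = 15001/2 (V = (94 + (1/2)*(-147)) + 7480 = (94 - 147/2) + 7480 = 41/2 + 7480 = 15001/2 ≈ 7500.5)
1/V = 1/(15001/2) = 2/15001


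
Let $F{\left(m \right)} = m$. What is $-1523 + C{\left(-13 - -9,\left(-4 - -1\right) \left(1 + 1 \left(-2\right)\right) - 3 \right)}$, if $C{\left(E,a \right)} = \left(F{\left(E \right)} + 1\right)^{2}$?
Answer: $-1514$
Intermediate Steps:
$C{\left(E,a \right)} = \left(1 + E\right)^{2}$ ($C{\left(E,a \right)} = \left(E + 1\right)^{2} = \left(1 + E\right)^{2}$)
$-1523 + C{\left(-13 - -9,\left(-4 - -1\right) \left(1 + 1 \left(-2\right)\right) - 3 \right)} = -1523 + \left(1 - 4\right)^{2} = -1523 + \left(-3\right)^{2} = -1523 + 9 = -1514$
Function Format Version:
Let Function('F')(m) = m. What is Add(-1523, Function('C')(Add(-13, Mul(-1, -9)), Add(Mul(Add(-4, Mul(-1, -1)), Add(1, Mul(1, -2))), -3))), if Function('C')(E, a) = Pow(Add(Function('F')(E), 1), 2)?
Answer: -1514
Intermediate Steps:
Function('C')(E, a) = Pow(Add(1, E), 2) (Function('C')(E, a) = Pow(Add(E, 1), 2) = Pow(Add(1, E), 2))
Add(-1523, Function('C')(Add(-13, Mul(-1, -9)), Add(Mul(Add(-4, Mul(-1, -1)), Add(1, Mul(1, -2))), -3))) = Add(-1523, Pow(Add(1, Add(-13, Mul(-1, -9))), 2)) = Add(-1523, Pow(Add(1, Add(-13, 9)), 2)) = Add(-1523, Pow(Add(1, -4), 2)) = Add(-1523, Pow(-3, 2)) = Add(-1523, 9) = -1514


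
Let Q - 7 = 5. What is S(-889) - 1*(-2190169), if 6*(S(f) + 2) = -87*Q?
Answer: 2189993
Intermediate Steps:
Q = 12 (Q = 7 + 5 = 12)
S(f) = -176 (S(f) = -2 + (-87*12)/6 = -2 + (⅙)*(-1044) = -2 - 174 = -176)
S(-889) - 1*(-2190169) = -176 - 1*(-2190169) = -176 + 2190169 = 2189993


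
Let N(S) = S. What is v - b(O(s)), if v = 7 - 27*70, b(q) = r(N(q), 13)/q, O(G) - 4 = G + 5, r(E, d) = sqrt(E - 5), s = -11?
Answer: -1883 + I*sqrt(7)/2 ≈ -1883.0 + 1.3229*I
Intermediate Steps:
r(E, d) = sqrt(-5 + E)
O(G) = 9 + G (O(G) = 4 + (G + 5) = 4 + (5 + G) = 9 + G)
b(q) = sqrt(-5 + q)/q
v = -1883 (v = 7 - 1890 = -1883)
v - b(O(s)) = -1883 - sqrt(-5 + (9 - 11))/(9 - 11) = -1883 - sqrt(-5 - 2)/(-2) = -1883 - (-1)*sqrt(-7)/2 = -1883 - (-1)*I*sqrt(7)/2 = -1883 + I*sqrt(7)/2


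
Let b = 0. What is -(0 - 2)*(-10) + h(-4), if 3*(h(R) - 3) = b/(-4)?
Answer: -17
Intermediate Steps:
h(R) = 3 (h(R) = 3 + (0/(-4))/3 = 3 + (0*(-¼))/3 = 3 + (⅓)*0 = 3 + 0 = 3)
-(0 - 2)*(-10) + h(-4) = -(0 - 2)*(-10) + 3 = -1*(-2)*(-10) + 3 = 2*(-10) + 3 = -20 + 3 = -17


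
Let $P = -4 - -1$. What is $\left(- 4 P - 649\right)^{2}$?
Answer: $405769$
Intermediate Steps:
$P = -3$ ($P = -4 + 1 = -3$)
$\left(- 4 P - 649\right)^{2} = \left(\left(-4\right) \left(-3\right) - 649\right)^{2} = \left(12 - 649\right)^{2} = \left(-637\right)^{2} = 405769$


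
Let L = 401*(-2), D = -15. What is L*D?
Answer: 12030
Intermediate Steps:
L = -802
L*D = -802*(-15) = 12030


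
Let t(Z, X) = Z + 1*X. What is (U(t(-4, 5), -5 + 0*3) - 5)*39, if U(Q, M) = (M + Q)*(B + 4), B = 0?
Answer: -819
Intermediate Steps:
t(Z, X) = X + Z (t(Z, X) = Z + X = X + Z)
U(Q, M) = 4*M + 4*Q (U(Q, M) = (M + Q)*(0 + 4) = (M + Q)*4 = 4*M + 4*Q)
(U(t(-4, 5), -5 + 0*3) - 5)*39 = ((4*(-5 + 0*3) + 4*(5 - 4)) - 5)*39 = ((4*(-5 + 0) + 4*1) - 5)*39 = ((4*(-5) + 4) - 5)*39 = ((-20 + 4) - 5)*39 = (-16 - 5)*39 = -21*39 = -819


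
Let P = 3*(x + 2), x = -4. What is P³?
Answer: -216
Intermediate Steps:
P = -6 (P = 3*(-4 + 2) = 3*(-2) = -6)
P³ = (-6)³ = -216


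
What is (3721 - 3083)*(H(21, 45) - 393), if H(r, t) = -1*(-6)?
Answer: -246906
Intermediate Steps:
H(r, t) = 6
(3721 - 3083)*(H(21, 45) - 393) = (3721 - 3083)*(6 - 393) = 638*(-387) = -246906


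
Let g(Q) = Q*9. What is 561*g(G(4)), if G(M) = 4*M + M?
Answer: 100980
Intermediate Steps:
G(M) = 5*M
g(Q) = 9*Q
561*g(G(4)) = 561*(9*(5*4)) = 561*(9*20) = 561*180 = 100980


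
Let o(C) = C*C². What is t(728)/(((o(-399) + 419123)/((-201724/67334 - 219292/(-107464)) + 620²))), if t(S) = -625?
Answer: 217305013665155625/57075677685263272 ≈ 3.8073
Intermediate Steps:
o(C) = C³
t(728)/(((o(-399) + 419123)/((-201724/67334 - 219292/(-107464)) + 620²))) = -625*((-201724/67334 - 219292/(-107464)) + 620²)/((-399)³ + 419123) = -625*((-201724*1/67334 - 219292*(-1/107464)) + 384400)/(-63521199 + 419123) = -625/((-63102076/((-100862/33667 + 54823/26866) + 384400))) = -625/((-63102076/(-864032551/904497622 + 384400))) = -625/((-63102076/347688021864249/904497622)) = -625/((-63102076*904497622/347688021864249)) = -625/(-57075677685263272/347688021864249) = -625*(-347688021864249/57075677685263272) = 217305013665155625/57075677685263272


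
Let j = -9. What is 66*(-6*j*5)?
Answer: 17820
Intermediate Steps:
66*(-6*j*5) = 66*(-6*(-9)*5) = 66*(54*5) = 66*270 = 17820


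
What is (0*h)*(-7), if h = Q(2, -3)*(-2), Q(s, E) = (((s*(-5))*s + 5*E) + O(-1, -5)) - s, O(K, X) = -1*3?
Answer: 0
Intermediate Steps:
O(K, X) = -3
Q(s, E) = -3 - s - 5*s² + 5*E (Q(s, E) = (((s*(-5))*s + 5*E) - 3) - s = (((-5*s)*s + 5*E) - 3) - s = ((-5*s² + 5*E) - 3) - s = (-3 - 5*s² + 5*E) - s = -3 - s - 5*s² + 5*E)
h = 80 (h = (-3 - 1*2 - 5*2² + 5*(-3))*(-2) = (-3 - 2 - 5*4 - 15)*(-2) = (-3 - 2 - 20 - 15)*(-2) = -40*(-2) = 80)
(0*h)*(-7) = (0*80)*(-7) = 0*(-7) = 0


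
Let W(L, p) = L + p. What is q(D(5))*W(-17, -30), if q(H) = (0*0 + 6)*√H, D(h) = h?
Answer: -282*√5 ≈ -630.57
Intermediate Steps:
q(H) = 6*√H (q(H) = (0 + 6)*√H = 6*√H)
q(D(5))*W(-17, -30) = (6*√5)*(-17 - 30) = (6*√5)*(-47) = -282*√5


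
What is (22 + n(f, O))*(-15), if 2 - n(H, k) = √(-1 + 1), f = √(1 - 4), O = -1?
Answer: -360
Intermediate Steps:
f = I*√3 (f = √(-3) = I*√3 ≈ 1.732*I)
n(H, k) = 2 (n(H, k) = 2 - √(-1 + 1) = 2 - √0 = 2 - 1*0 = 2 + 0 = 2)
(22 + n(f, O))*(-15) = (22 + 2)*(-15) = 24*(-15) = -360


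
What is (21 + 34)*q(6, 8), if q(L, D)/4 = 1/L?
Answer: 110/3 ≈ 36.667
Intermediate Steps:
q(L, D) = 4/L
(21 + 34)*q(6, 8) = (21 + 34)*(4/6) = 55*(4*(⅙)) = 55*(⅔) = 110/3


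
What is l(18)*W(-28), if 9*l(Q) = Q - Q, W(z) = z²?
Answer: 0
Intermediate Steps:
l(Q) = 0 (l(Q) = (Q - Q)/9 = (⅑)*0 = 0)
l(18)*W(-28) = 0*(-28)² = 0*784 = 0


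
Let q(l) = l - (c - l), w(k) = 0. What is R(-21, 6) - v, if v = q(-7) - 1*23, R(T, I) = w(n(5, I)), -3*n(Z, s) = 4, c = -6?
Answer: 31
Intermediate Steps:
n(Z, s) = -4/3 (n(Z, s) = -⅓*4 = -4/3)
R(T, I) = 0
q(l) = 6 + 2*l (q(l) = l - (-6 - l) = l + (6 + l) = 6 + 2*l)
v = -31 (v = (6 + 2*(-7)) - 1*23 = (6 - 14) - 23 = -8 - 23 = -31)
R(-21, 6) - v = 0 - 1*(-31) = 0 + 31 = 31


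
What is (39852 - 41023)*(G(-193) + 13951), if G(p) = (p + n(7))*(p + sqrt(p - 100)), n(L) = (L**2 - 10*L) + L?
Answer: -63119242 + 242397*I*sqrt(293) ≈ -6.3119e+7 + 4.1492e+6*I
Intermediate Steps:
n(L) = L**2 - 9*L
G(p) = (-14 + p)*(p + sqrt(-100 + p)) (G(p) = (p + 7*(-9 + 7))*(p + sqrt(p - 100)) = (p + 7*(-2))*(p + sqrt(-100 + p)) = (p - 14)*(p + sqrt(-100 + p)) = (-14 + p)*(p + sqrt(-100 + p)))
(39852 - 41023)*(G(-193) + 13951) = (39852 - 41023)*(((-193)**2 - 14*(-193) - 14*sqrt(-100 - 193) - 193*sqrt(-100 - 193)) + 13951) = -1171*((37249 + 2702 - 14*I*sqrt(293) - 193*I*sqrt(293)) + 13951) = -1171*((39951 - 207*I*sqrt(293)) + 13951) = -1171*(53902 - 207*I*sqrt(293)) = -63119242 + 242397*I*sqrt(293)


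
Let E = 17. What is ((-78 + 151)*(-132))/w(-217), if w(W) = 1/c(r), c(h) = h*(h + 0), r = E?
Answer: -2784804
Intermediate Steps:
r = 17
c(h) = h² (c(h) = h*h = h²)
w(W) = 1/289 (w(W) = 1/(17²) = 1/289)
((-78 + 151)*(-132))/w(-217) = ((-78 + 151)*(-132))/(1/289) = (73*(-132))*289 = -9636*289 = -2784804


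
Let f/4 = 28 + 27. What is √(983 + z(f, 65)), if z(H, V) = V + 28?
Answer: 2*√269 ≈ 32.802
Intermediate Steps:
f = 220 (f = 4*(28 + 27) = 4*55 = 220)
z(H, V) = 28 + V
√(983 + z(f, 65)) = √(983 + (28 + 65)) = √(983 + 93) = √1076 = 2*√269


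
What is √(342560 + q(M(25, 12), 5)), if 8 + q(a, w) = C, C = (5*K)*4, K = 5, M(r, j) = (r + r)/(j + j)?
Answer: 2*√85663 ≈ 585.37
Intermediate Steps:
M(r, j) = r/j (M(r, j) = (2*r)/((2*j)) = (2*r)*(1/(2*j)) = r/j)
C = 100 (C = (5*5)*4 = 25*4 = 100)
q(a, w) = 92 (q(a, w) = -8 + 100 = 92)
√(342560 + q(M(25, 12), 5)) = √(342560 + 92) = √342652 = 2*√85663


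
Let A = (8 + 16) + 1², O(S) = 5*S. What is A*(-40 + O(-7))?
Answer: -1875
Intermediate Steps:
A = 25 (A = 24 + 1 = 25)
A*(-40 + O(-7)) = 25*(-40 + 5*(-7)) = 25*(-40 - 35) = 25*(-75) = -1875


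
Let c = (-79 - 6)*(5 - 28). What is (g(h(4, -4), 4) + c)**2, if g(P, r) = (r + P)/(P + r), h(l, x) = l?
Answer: 3825936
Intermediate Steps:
g(P, r) = 1 (g(P, r) = (P + r)/(P + r) = 1)
c = 1955 (c = -85*(-23) = 1955)
(g(h(4, -4), 4) + c)**2 = (1 + 1955)**2 = 1956**2 = 3825936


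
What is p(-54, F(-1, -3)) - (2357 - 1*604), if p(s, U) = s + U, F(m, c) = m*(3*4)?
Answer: -1819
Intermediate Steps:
F(m, c) = 12*m (F(m, c) = m*12 = 12*m)
p(s, U) = U + s
p(-54, F(-1, -3)) - (2357 - 1*604) = (12*(-1) - 54) - (2357 - 1*604) = (-12 - 54) - (2357 - 604) = -66 - 1*1753 = -66 - 1753 = -1819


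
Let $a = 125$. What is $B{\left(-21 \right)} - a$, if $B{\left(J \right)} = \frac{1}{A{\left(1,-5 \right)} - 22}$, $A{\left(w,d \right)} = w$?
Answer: $- \frac{2626}{21} \approx -125.05$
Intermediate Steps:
$B{\left(J \right)} = - \frac{1}{21}$ ($B{\left(J \right)} = \frac{1}{1 - 22} = \frac{1}{-21} = - \frac{1}{21}$)
$B{\left(-21 \right)} - a = - \frac{1}{21} - 125 = - \frac{2626}{21}$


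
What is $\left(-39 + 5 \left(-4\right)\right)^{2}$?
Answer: $3481$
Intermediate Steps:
$\left(-39 + 5 \left(-4\right)\right)^{2} = \left(-39 - 20\right)^{2} = \left(-59\right)^{2} = 3481$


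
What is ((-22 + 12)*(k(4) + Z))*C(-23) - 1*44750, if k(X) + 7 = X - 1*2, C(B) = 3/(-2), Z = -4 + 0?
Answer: -44885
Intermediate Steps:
Z = -4
C(B) = -3/2 (C(B) = 3*(-½) = -3/2)
k(X) = -9 + X (k(X) = -7 + (X - 1*2) = -7 + (X - 2) = -7 + (-2 + X) = -9 + X)
((-22 + 12)*(k(4) + Z))*C(-23) - 1*44750 = ((-22 + 12)*((-9 + 4) - 4))*(-3/2) - 1*44750 = -10*(-5 - 4)*(-3/2) - 44750 = -10*(-9)*(-3/2) - 44750 = 90*(-3/2) - 44750 = -135 - 44750 = -44885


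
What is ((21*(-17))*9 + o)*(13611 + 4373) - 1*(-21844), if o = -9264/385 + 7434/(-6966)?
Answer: -8673397855492/148995 ≈ -5.8213e+7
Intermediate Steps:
o = -3744173/148995 (o = -9264*1/385 + 7434*(-1/6966) = -9264/385 - 413/387 = -3744173/148995 ≈ -25.130)
((21*(-17))*9 + o)*(13611 + 4373) - 1*(-21844) = ((21*(-17))*9 - 3744173/148995)*(13611 + 4373) - 1*(-21844) = (-357*9 - 3744173/148995)*17984 + 21844 = (-3213 - 3744173/148995)*17984 + 21844 = -482465108/148995*17984 + 21844 = -8676652502272/148995 + 21844 = -8673397855492/148995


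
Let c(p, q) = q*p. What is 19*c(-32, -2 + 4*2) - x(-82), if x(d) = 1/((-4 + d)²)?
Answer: -26980609/7396 ≈ -3648.0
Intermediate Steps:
c(p, q) = p*q
x(d) = (-4 + d)⁻²
19*c(-32, -2 + 4*2) - x(-82) = 19*(-32*(-2 + 4*2)) - 1/(-4 - 82)² = 19*(-32*(-2 + 8)) - 1/(-86)² = 19*(-32*6) - 1*1/7396 = 19*(-192) - 1/7396 = -3648 - 1/7396 = -26980609/7396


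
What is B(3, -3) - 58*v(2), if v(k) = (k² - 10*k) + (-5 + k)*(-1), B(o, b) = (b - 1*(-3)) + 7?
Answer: 761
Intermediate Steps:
B(o, b) = 10 + b (B(o, b) = (b + 3) + 7 = (3 + b) + 7 = 10 + b)
v(k) = 5 + k² - 11*k (v(k) = (k² - 10*k) + (5 - k) = 5 + k² - 11*k)
B(3, -3) - 58*v(2) = (10 - 3) - 58*(5 + 2² - 11*2) = 7 - 58*(5 + 4 - 22) = 7 - 58*(-13) = 7 + 754 = 761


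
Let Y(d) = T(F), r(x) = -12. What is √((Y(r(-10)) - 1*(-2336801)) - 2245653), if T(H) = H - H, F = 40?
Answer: 2*√22787 ≈ 301.91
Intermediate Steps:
T(H) = 0
Y(d) = 0
√((Y(r(-10)) - 1*(-2336801)) - 2245653) = √((0 - 1*(-2336801)) - 2245653) = √((0 + 2336801) - 2245653) = √(2336801 - 2245653) = √91148 = 2*√22787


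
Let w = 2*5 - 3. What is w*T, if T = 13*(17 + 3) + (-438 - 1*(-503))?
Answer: 2275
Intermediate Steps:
T = 325 (T = 13*20 + (-438 + 503) = 260 + 65 = 325)
w = 7 (w = 10 - 3 = 7)
w*T = 7*325 = 2275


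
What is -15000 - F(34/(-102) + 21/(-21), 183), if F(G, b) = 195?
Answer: -15195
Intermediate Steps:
-15000 - F(34/(-102) + 21/(-21), 183) = -15000 - 1*195 = -15000 - 195 = -15195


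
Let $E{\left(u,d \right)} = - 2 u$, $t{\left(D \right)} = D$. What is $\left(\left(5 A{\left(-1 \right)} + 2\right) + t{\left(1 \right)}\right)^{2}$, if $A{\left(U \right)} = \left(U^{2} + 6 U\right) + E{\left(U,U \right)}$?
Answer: $144$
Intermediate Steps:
$A{\left(U \right)} = U^{2} + 4 U$ ($A{\left(U \right)} = \left(U^{2} + 6 U\right) - 2 U = U^{2} + 4 U$)
$\left(\left(5 A{\left(-1 \right)} + 2\right) + t{\left(1 \right)}\right)^{2} = \left(\left(5 \left(- (4 - 1)\right) + 2\right) + 1\right)^{2} = \left(\left(5 \left(\left(-1\right) 3\right) + 2\right) + 1\right)^{2} = \left(\left(5 \left(-3\right) + 2\right) + 1\right)^{2} = \left(\left(-15 + 2\right) + 1\right)^{2} = \left(-13 + 1\right)^{2} = \left(-12\right)^{2} = 144$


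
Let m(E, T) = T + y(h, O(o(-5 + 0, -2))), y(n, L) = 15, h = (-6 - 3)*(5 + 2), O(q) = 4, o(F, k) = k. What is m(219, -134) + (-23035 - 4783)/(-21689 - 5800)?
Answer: -463339/3927 ≈ -117.99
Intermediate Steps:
h = -63 (h = -9*7 = -63)
m(E, T) = 15 + T (m(E, T) = T + 15 = 15 + T)
m(219, -134) + (-23035 - 4783)/(-21689 - 5800) = (15 - 134) + (-23035 - 4783)/(-21689 - 5800) = -119 - 27818/(-27489) = -119 - 27818*(-1/27489) = -119 + 3974/3927 = -463339/3927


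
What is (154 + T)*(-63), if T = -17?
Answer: -8631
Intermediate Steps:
(154 + T)*(-63) = (154 - 17)*(-63) = 137*(-63) = -8631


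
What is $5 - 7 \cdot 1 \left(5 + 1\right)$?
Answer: $-37$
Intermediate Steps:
$5 - 7 \cdot 1 \left(5 + 1\right) = 5 - 7 \cdot 1 \cdot 6 = 5 - 42 = -37$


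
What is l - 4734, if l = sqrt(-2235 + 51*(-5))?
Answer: -4734 + I*sqrt(2490) ≈ -4734.0 + 49.9*I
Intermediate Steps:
l = I*sqrt(2490) (l = sqrt(-2235 - 255) = sqrt(-2490) = I*sqrt(2490) ≈ 49.9*I)
l - 4734 = I*sqrt(2490) - 4734 = -4734 + I*sqrt(2490)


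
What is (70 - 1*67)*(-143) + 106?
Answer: -323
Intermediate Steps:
(70 - 1*67)*(-143) + 106 = (70 - 67)*(-143) + 106 = 3*(-143) + 106 = -429 + 106 = -323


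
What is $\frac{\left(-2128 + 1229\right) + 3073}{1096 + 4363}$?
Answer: $\frac{2174}{5459} \approx 0.39824$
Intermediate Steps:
$\frac{\left(-2128 + 1229\right) + 3073}{1096 + 4363} = \frac{-899 + 3073}{5459} = 2174 \cdot \frac{1}{5459} = \frac{2174}{5459}$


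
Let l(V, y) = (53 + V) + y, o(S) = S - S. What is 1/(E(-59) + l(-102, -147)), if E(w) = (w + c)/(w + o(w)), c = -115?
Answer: -59/11390 ≈ -0.0051800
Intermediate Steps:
o(S) = 0
E(w) = (-115 + w)/w (E(w) = (w - 115)/(w + 0) = (-115 + w)/w)
l(V, y) = 53 + V + y
1/(E(-59) + l(-102, -147)) = 1/((-115 - 59)/(-59) + (53 - 102 - 147)) = 1/(-1/59*(-174) - 196) = 1/(174/59 - 196) = 1/(-11390/59) = -59/11390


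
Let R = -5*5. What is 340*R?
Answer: -8500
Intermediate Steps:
R = -25 (R = -5*5 = -25)
340*R = 340*(-25) = -8500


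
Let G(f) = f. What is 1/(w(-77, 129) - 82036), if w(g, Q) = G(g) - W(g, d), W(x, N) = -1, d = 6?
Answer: -1/82112 ≈ -1.2178e-5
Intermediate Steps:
w(g, Q) = 1 + g (w(g, Q) = g - 1*(-1) = g + 1 = 1 + g)
1/(w(-77, 129) - 82036) = 1/((1 - 77) - 82036) = 1/(-76 - 82036) = 1/(-82112) = -1/82112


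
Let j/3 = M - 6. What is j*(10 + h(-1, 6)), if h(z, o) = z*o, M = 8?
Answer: 24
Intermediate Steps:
j = 6 (j = 3*(8 - 6) = 3*2 = 6)
h(z, o) = o*z
j*(10 + h(-1, 6)) = 6*(10 + 6*(-1)) = 6*(10 - 6) = 6*4 = 24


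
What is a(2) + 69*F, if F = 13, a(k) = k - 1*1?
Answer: 898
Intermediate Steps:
a(k) = -1 + k (a(k) = k - 1 = -1 + k)
a(2) + 69*F = (-1 + 2) + 69*13 = 1 + 897 = 898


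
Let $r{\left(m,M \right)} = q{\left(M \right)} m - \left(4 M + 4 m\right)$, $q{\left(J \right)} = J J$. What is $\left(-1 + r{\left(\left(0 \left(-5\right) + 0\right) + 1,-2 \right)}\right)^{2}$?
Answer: $49$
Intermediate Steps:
$q{\left(J \right)} = J^{2}$
$r{\left(m,M \right)} = - 4 M - 4 m + m M^{2}$ ($r{\left(m,M \right)} = M^{2} m - \left(4 M + 4 m\right) = m M^{2} - \left(4 M + 4 m\right) = - 4 M - 4 m + m M^{2}$)
$\left(-1 + r{\left(\left(0 \left(-5\right) + 0\right) + 1,-2 \right)}\right)^{2} = \left(-1 - \left(-8 + 4 \left(\left(0 \left(-5\right) + 0\right) + 1\right) - \left(\left(0 \left(-5\right) + 0\right) + 1\right) \left(-2\right)^{2}\right)\right)^{2} = \left(-1 + \left(8 - 4 \left(\left(0 + 0\right) + 1\right) + \left(\left(0 + 0\right) + 1\right) 4\right)\right)^{2} = \left(-1 + \left(8 - 4 \left(0 + 1\right) + \left(0 + 1\right) 4\right)\right)^{2} = \left(-1 + \left(8 - 4 + 1 \cdot 4\right)\right)^{2} = \left(-1 + \left(8 - 4 + 4\right)\right)^{2} = \left(-1 + 8\right)^{2} = 7^{2} = 49$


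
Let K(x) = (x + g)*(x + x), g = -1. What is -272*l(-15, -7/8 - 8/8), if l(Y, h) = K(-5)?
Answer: -16320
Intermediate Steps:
K(x) = 2*x*(-1 + x) (K(x) = (x - 1)*(x + x) = (-1 + x)*(2*x) = 2*x*(-1 + x))
l(Y, h) = 60 (l(Y, h) = 2*(-5)*(-1 - 5) = 2*(-5)*(-6) = 60)
-272*l(-15, -7/8 - 8/8) = -272*60 = -16320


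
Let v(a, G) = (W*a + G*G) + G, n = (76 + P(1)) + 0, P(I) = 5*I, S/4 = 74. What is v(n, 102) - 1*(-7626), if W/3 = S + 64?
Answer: 105612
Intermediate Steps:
S = 296 (S = 4*74 = 296)
n = 81 (n = (76 + 5*1) + 0 = (76 + 5) + 0 = 81 + 0 = 81)
W = 1080 (W = 3*(296 + 64) = 3*360 = 1080)
v(a, G) = G + G² + 1080*a (v(a, G) = (1080*a + G*G) + G = (1080*a + G²) + G = (G² + 1080*a) + G = G + G² + 1080*a)
v(n, 102) - 1*(-7626) = (102 + 102² + 1080*81) - 1*(-7626) = (102 + 10404 + 87480) + 7626 = 97986 + 7626 = 105612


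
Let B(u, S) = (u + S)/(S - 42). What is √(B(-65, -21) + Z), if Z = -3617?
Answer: I*√1594495/21 ≈ 60.13*I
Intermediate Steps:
B(u, S) = (S + u)/(-42 + S)
√(B(-65, -21) + Z) = √((-21 - 65)/(-42 - 21) - 3617) = √(-86/(-63) - 3617) = √(-1/63*(-86) - 3617) = √(86/63 - 3617) = √(-227785/63) = I*√1594495/21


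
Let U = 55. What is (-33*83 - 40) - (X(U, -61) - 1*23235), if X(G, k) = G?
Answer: 20401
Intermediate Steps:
(-33*83 - 40) - (X(U, -61) - 1*23235) = (-33*83 - 40) - (55 - 1*23235) = (-2739 - 40) - (55 - 23235) = -2779 - 1*(-23180) = -2779 + 23180 = 20401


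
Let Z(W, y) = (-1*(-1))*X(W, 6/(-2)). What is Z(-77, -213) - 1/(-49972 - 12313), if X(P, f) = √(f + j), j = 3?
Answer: 1/62285 ≈ 1.6055e-5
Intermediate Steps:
X(P, f) = √(3 + f) (X(P, f) = √(f + 3) = √(3 + f))
Z(W, y) = 0 (Z(W, y) = (-1*(-1))*√(3 + 6/(-2)) = 1*√(3 + 6*(-½)) = 1*√(3 - 3) = 1*√0 = 1*0 = 0)
Z(-77, -213) - 1/(-49972 - 12313) = 0 - 1/(-49972 - 12313) = 0 - 1/(-62285) = 0 - 1*(-1/62285) = 0 + 1/62285 = 1/62285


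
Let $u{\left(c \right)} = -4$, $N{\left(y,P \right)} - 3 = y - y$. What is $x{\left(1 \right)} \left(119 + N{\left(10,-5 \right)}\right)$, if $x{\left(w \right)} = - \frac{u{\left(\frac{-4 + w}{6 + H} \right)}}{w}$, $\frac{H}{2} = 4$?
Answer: $488$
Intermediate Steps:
$N{\left(y,P \right)} = 3$ ($N{\left(y,P \right)} = 3 + \left(y - y\right) = 3 + 0 = 3$)
$H = 8$ ($H = 2 \cdot 4 = 8$)
$x{\left(w \right)} = \frac{4}{w}$ ($x{\left(w \right)} = - \frac{-4}{w} = \frac{4}{w}$)
$x{\left(1 \right)} \left(119 + N{\left(10,-5 \right)}\right) = \frac{4}{1} \left(119 + 3\right) = 4 \cdot 1 \cdot 122 = 4 \cdot 122 = 488$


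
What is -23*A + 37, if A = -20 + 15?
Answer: 152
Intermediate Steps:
A = -5
-23*A + 37 = -23*(-5) + 37 = 115 + 37 = 152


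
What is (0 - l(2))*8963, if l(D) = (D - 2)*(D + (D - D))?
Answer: 0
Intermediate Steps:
l(D) = D*(-2 + D) (l(D) = (-2 + D)*(D + 0) = (-2 + D)*D = D*(-2 + D))
(0 - l(2))*8963 = (0 - 2*(-2 + 2))*8963 = (0 - 2*0)*8963 = (0 - 1*0)*8963 = (0 + 0)*8963 = 0*8963 = 0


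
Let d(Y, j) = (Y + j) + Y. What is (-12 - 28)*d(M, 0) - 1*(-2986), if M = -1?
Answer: 3066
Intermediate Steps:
d(Y, j) = j + 2*Y
(-12 - 28)*d(M, 0) - 1*(-2986) = (-12 - 28)*(0 + 2*(-1)) - 1*(-2986) = -40*(0 - 2) + 2986 = -40*(-2) + 2986 = 80 + 2986 = 3066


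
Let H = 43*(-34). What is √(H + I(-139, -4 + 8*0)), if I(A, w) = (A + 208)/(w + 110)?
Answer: I*√16419718/106 ≈ 38.228*I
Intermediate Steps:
I(A, w) = (208 + A)/(110 + w)
H = -1462
√(H + I(-139, -4 + 8*0)) = √(-1462 + (208 - 139)/(110 + (-4 + 8*0))) = √(-1462 + 69/(110 + (-4 + 0))) = √(-1462 + 69/(110 - 4)) = √(-1462 + 69/106) = √(-154903/106) = I*√16419718/106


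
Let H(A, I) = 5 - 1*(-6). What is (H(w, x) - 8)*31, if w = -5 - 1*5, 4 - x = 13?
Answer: 93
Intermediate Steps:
x = -9 (x = 4 - 1*13 = 4 - 13 = -9)
w = -10 (w = -5 - 5 = -10)
H(A, I) = 11 (H(A, I) = 5 + 6 = 11)
(H(w, x) - 8)*31 = (11 - 8)*31 = 3*31 = 93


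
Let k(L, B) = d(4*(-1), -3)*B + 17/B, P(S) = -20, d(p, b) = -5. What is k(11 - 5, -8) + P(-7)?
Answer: 143/8 ≈ 17.875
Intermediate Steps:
k(L, B) = -5*B + 17/B
k(11 - 5, -8) + P(-7) = (-5*(-8) + 17/(-8)) - 20 = (40 + 17*(-⅛)) - 20 = (40 - 17/8) - 20 = 303/8 - 20 = 143/8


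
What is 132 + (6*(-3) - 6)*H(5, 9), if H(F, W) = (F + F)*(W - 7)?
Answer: -348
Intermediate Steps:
H(F, W) = 2*F*(-7 + W) (H(F, W) = (2*F)*(-7 + W) = 2*F*(-7 + W))
132 + (6*(-3) - 6)*H(5, 9) = 132 + (6*(-3) - 6)*(2*5*(-7 + 9)) = 132 + (-18 - 6)*(2*5*2) = 132 - 24*20 = 132 - 480 = -348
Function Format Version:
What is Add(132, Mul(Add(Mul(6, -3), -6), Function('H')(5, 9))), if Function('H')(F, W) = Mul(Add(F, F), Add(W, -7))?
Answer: -348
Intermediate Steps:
Function('H')(F, W) = Mul(2, F, Add(-7, W)) (Function('H')(F, W) = Mul(Mul(2, F), Add(-7, W)) = Mul(2, F, Add(-7, W)))
Add(132, Mul(Add(Mul(6, -3), -6), Function('H')(5, 9))) = Add(132, Mul(Add(Mul(6, -3), -6), Mul(2, 5, Add(-7, 9)))) = Add(132, Mul(Add(-18, -6), Mul(2, 5, 2))) = Add(132, Mul(-24, 20)) = Add(132, -480) = -348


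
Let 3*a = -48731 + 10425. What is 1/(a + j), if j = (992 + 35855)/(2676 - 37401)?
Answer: -11575/147809599 ≈ -7.8310e-5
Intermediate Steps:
j = -36847/34725 (j = 36847/(-34725) = 36847*(-1/34725) = -36847/34725 ≈ -1.0611)
a = -38306/3 (a = (-48731 + 10425)/3 = (⅓)*(-38306) = -38306/3 ≈ -12769.)
1/(a + j) = 1/(-38306/3 - 36847/34725) = 1/(-147809599/11575) = -11575/147809599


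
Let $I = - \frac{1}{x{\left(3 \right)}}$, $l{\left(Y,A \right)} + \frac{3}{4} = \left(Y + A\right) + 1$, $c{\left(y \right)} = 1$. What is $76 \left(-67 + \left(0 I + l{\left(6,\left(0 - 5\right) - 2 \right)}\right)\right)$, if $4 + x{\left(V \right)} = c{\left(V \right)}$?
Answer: $-5149$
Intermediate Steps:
$x{\left(V \right)} = -3$ ($x{\left(V \right)} = -4 + 1 = -3$)
$l{\left(Y,A \right)} = \frac{1}{4} + A + Y$ ($l{\left(Y,A \right)} = - \frac{3}{4} + \left(\left(Y + A\right) + 1\right) = - \frac{3}{4} + \left(\left(A + Y\right) + 1\right) = - \frac{3}{4} + \left(1 + A + Y\right) = \frac{1}{4} + A + Y$)
$I = \frac{1}{3}$ ($I = - \frac{1}{-3} = \left(-1\right) \left(- \frac{1}{3}\right) = \frac{1}{3} \approx 0.33333$)
$76 \left(-67 + \left(0 I + l{\left(6,\left(0 - 5\right) - 2 \right)}\right)\right) = 76 \left(-67 + \left(0 \cdot \frac{1}{3} + \left(\frac{1}{4} + \left(\left(0 - 5\right) - 2\right) + 6\right)\right)\right) = 76 \left(-67 + \left(0 + \left(\frac{1}{4} - 7 + 6\right)\right)\right) = 76 \left(-67 + \left(0 - \frac{3}{4}\right)\right) = 76 \left(-67 - \frac{3}{4}\right) = 76 \left(- \frac{271}{4}\right) = -5149$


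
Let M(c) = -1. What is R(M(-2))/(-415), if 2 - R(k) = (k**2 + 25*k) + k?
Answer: -27/415 ≈ -0.065060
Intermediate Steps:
R(k) = 2 - k**2 - 26*k (R(k) = 2 - ((k**2 + 25*k) + k) = 2 - (k**2 + 26*k) = 2 + (-k**2 - 26*k) = 2 - k**2 - 26*k)
R(M(-2))/(-415) = (2 - 1*(-1)**2 - 26*(-1))/(-415) = (2 - 1*1 + 26)*(-1/415) = (2 - 1 + 26)*(-1/415) = 27*(-1/415) = -27/415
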